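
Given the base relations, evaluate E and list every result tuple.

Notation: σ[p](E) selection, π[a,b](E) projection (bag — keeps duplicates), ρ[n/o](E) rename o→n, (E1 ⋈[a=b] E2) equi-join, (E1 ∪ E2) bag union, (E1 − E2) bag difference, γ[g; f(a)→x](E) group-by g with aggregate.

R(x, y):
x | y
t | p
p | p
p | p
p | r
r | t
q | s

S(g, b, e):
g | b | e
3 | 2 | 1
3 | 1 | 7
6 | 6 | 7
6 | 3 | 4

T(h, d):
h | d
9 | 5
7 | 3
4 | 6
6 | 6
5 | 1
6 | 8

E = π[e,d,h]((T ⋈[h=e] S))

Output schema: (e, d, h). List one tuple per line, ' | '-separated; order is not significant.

Row counts bottom-up:
  T → 6
  S → 4
  (T ⋈[h=e] S) → 3
  π[e,d,h]((T ⋈[h=e] S)) → 3

== RESULT ==
e | d | h
4 | 6 | 4
7 | 3 | 7
7 | 3 | 7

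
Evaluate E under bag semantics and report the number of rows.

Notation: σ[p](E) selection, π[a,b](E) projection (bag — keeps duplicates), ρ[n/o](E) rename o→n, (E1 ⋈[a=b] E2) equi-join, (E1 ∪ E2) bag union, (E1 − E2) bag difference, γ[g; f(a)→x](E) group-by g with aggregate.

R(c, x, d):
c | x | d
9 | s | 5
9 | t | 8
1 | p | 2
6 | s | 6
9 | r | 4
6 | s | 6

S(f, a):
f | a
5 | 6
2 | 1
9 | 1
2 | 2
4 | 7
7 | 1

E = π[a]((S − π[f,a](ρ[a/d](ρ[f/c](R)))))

Row counts bottom-up:
  S → 6
  R → 6
  ρ[f/c](R) → 6
  ρ[a/d](ρ[f/c](R)) → 6
  π[f,a](ρ[a/d](ρ[f/c](R))) → 6
  (S − π[f,a](ρ[a/d](ρ[f/c](R)))) → 6
  π[a]((S − π[f,a](ρ[a/d](ρ[f/c](R))))) → 6

|E| = 6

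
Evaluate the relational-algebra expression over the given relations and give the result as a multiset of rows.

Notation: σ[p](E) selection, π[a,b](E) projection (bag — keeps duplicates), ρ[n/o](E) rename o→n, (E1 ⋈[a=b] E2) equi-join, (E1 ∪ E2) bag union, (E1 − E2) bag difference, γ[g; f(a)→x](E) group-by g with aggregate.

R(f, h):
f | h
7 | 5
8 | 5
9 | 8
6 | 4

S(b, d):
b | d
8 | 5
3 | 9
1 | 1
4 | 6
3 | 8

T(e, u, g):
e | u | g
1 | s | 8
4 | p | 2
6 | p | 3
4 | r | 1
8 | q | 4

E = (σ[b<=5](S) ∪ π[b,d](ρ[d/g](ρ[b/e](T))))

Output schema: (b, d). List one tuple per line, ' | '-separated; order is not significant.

Per-node cardinality:
  S → 5
  σ[b<=5](S) → 4
  T → 5
  ρ[b/e](T) → 5
  ρ[d/g](ρ[b/e](T)) → 5
  π[b,d](ρ[d/g](ρ[b/e](T))) → 5
  (σ[b<=5](S) ∪ π[b,d](ρ[d/g](ρ[b/e](T)))) → 9

== RESULT ==
b | d
1 | 1
1 | 8
3 | 8
3 | 9
4 | 1
4 | 2
4 | 6
6 | 3
8 | 4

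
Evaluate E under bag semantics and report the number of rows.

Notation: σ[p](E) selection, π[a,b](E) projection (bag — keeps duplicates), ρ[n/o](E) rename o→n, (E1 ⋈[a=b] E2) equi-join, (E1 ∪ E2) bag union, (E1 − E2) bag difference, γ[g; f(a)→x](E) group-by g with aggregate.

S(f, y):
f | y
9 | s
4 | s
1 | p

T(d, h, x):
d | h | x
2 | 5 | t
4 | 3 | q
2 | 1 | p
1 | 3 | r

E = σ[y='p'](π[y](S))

Subexpression sizes:
  S → 3
  π[y](S) → 3
  σ[y='p'](π[y](S)) → 1

|E| = 1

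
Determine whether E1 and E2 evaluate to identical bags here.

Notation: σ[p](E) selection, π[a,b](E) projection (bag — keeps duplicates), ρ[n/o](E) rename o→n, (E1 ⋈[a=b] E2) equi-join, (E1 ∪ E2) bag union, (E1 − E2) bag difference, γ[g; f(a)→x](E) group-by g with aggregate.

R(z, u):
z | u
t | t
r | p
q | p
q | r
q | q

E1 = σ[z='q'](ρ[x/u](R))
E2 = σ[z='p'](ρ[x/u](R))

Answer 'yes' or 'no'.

E1 row counts bottom-up:
  R → 5
  ρ[x/u](R) → 5
  σ[z='q'](ρ[x/u](R)) → 3
E2 row counts bottom-up:
  R → 5
  ρ[x/u](R) → 5
  σ[z='p'](ρ[x/u](R)) → 0

E1 result:
z | x
q | p
q | q
q | r
E2 result:
z | x
(0 rows)
Witness: ('q', 'r') appears 1× in E1 but 0× in E2.

no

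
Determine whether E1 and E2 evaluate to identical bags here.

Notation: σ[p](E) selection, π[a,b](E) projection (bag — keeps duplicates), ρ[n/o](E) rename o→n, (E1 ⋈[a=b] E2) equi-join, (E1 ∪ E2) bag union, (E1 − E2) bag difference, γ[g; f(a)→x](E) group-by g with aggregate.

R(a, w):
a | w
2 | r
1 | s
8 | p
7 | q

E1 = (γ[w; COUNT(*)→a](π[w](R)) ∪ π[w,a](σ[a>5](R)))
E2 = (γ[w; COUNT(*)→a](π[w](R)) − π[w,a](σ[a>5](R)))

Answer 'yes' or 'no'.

E1 subexpression sizes:
  R → 4
  π[w](R) → 4
  γ[w; COUNT(*)→a](π[w](R)) → 4
  R → 4
  σ[a>5](R) → 2
  π[w,a](σ[a>5](R)) → 2
  (γ[w; COUNT(*)→a](π[w](R)) ∪ π[w,a](σ[a>5](R))) → 6
E2 subexpression sizes:
  R → 4
  π[w](R) → 4
  γ[w; COUNT(*)→a](π[w](R)) → 4
  R → 4
  σ[a>5](R) → 2
  π[w,a](σ[a>5](R)) → 2
  (γ[w; COUNT(*)→a](π[w](R)) − π[w,a](σ[a>5](R))) → 4

E1 result:
w | a
p | 1
p | 8
q | 1
q | 7
r | 1
s | 1
E2 result:
w | a
p | 1
q | 1
r | 1
s | 1
Witness: ('q', 7) appears 1× in E1 but 0× in E2.

no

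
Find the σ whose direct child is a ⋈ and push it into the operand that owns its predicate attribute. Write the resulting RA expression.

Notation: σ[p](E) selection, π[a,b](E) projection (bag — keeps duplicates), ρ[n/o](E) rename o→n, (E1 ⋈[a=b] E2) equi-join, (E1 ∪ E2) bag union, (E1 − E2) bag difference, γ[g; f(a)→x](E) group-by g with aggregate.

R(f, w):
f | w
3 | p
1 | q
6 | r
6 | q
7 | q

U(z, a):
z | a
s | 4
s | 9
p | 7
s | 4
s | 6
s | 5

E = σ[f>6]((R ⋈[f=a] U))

σ filters on f, owned by the left side.
E' = (σ[f>6](R) ⋈[f=a] U)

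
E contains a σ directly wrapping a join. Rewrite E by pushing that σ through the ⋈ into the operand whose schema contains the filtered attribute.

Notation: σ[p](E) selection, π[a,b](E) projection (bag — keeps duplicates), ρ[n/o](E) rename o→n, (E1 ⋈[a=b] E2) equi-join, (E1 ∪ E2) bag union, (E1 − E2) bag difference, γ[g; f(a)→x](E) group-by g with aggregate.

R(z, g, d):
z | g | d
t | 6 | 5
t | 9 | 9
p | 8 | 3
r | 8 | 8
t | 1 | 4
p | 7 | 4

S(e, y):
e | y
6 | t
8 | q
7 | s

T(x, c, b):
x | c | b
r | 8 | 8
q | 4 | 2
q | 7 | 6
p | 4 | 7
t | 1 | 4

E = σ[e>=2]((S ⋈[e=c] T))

σ filters on e, owned by the left side.
E' = (σ[e>=2](S) ⋈[e=c] T)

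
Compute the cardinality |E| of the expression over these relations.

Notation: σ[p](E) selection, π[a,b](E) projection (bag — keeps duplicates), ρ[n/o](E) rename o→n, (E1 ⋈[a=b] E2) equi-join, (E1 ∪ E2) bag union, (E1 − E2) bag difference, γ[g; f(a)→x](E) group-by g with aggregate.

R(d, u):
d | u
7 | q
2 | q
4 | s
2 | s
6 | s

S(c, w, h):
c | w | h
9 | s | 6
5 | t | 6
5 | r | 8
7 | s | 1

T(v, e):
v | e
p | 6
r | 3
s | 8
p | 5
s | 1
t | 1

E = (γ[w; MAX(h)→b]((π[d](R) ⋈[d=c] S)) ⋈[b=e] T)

Stepwise |·|:
  R → 5
  π[d](R) → 5
  S → 4
  (π[d](R) ⋈[d=c] S) → 1
  γ[w; MAX(h)→b]((π[d](R) ⋈[d=c] S)) → 1
  T → 6
  (γ[w; MAX(h)→b]((π[d](R) ⋈[d=c] S)) ⋈[b=e] T) → 2

|E| = 2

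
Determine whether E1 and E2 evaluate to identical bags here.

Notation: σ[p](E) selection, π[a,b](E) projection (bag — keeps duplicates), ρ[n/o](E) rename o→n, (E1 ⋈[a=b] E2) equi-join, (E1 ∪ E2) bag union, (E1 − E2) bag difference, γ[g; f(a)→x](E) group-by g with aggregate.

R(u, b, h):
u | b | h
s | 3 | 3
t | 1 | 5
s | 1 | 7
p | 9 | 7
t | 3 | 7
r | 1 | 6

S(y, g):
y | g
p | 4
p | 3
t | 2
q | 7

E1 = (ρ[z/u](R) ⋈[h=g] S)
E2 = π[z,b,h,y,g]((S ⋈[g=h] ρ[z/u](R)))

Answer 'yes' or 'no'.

E1 row counts bottom-up:
  R → 6
  ρ[z/u](R) → 6
  S → 4
  (ρ[z/u](R) ⋈[h=g] S) → 4
E2 row counts bottom-up:
  S → 4
  R → 6
  ρ[z/u](R) → 6
  (S ⋈[g=h] ρ[z/u](R)) → 4
  π[z,b,h,y,g]((S ⋈[g=h] ρ[z/u](R))) → 4

E1 and E2 produce the same multiset:
z | b | h | y | g
p | 9 | 7 | q | 7
s | 1 | 7 | q | 7
s | 3 | 3 | p | 3
t | 3 | 7 | q | 7

yes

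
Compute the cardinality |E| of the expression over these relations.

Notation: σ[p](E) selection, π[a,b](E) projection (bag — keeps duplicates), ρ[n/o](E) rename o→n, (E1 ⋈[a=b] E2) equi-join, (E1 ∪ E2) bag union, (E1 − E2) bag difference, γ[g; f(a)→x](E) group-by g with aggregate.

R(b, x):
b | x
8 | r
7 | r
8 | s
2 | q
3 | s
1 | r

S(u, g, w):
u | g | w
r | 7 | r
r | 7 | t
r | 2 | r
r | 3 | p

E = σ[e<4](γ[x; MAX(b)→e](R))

Per-node cardinality:
  R → 6
  γ[x; MAX(b)→e](R) → 3
  σ[e<4](γ[x; MAX(b)→e](R)) → 1

|E| = 1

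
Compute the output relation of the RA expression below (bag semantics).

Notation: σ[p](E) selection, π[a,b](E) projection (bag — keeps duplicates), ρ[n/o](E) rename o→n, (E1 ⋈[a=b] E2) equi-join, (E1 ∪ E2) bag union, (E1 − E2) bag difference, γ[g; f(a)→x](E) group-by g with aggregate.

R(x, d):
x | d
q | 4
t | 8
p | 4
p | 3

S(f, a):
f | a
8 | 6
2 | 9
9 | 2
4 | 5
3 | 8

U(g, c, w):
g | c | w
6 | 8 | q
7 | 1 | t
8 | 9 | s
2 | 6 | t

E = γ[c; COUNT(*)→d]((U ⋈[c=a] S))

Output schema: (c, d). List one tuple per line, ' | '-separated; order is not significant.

Per-node cardinality:
  U → 4
  S → 5
  (U ⋈[c=a] S) → 3
  γ[c; COUNT(*)→d]((U ⋈[c=a] S)) → 3

== RESULT ==
c | d
6 | 1
8 | 1
9 | 1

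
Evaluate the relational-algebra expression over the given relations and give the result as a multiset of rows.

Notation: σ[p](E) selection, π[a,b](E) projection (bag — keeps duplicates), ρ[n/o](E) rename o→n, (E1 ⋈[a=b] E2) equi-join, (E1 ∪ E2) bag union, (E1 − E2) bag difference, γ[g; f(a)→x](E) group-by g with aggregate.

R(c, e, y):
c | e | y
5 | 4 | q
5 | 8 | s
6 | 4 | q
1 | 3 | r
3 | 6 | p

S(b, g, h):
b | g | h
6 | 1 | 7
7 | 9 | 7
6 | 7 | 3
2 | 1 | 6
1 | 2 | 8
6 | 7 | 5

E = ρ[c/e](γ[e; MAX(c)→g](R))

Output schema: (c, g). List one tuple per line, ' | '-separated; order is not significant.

Per-node cardinality:
  R → 5
  γ[e; MAX(c)→g](R) → 4
  ρ[c/e](γ[e; MAX(c)→g](R)) → 4

== RESULT ==
c | g
3 | 1
4 | 6
6 | 3
8 | 5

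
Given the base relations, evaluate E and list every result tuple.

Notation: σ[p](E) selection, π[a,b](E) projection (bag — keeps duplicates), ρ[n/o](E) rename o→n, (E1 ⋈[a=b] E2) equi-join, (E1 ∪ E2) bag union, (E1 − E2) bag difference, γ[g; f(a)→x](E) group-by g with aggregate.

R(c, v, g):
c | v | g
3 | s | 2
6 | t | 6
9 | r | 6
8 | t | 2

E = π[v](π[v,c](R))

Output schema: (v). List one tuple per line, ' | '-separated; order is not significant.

Per-node cardinality:
  R → 4
  π[v,c](R) → 4
  π[v](π[v,c](R)) → 4

== RESULT ==
v
r
s
t
t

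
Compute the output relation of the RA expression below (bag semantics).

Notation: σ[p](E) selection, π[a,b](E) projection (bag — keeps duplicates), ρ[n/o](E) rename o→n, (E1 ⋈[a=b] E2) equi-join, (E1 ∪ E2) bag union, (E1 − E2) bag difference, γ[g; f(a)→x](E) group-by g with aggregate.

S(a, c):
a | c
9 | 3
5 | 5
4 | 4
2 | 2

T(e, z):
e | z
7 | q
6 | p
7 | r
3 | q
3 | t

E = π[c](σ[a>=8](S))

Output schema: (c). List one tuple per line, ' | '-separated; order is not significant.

Stepwise |·|:
  S → 4
  σ[a>=8](S) → 1
  π[c](σ[a>=8](S)) → 1

== RESULT ==
c
3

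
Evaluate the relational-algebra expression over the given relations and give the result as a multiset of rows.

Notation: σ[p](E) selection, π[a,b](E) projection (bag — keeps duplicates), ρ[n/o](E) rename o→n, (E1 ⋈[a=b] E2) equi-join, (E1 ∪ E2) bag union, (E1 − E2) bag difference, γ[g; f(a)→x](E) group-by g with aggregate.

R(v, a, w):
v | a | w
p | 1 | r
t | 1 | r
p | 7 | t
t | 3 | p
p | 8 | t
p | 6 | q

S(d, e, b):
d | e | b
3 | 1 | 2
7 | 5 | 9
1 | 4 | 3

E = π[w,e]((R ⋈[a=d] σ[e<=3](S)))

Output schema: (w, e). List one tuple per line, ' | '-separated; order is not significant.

Subexpression sizes:
  R → 6
  S → 3
  σ[e<=3](S) → 1
  (R ⋈[a=d] σ[e<=3](S)) → 1
  π[w,e]((R ⋈[a=d] σ[e<=3](S))) → 1

== RESULT ==
w | e
p | 1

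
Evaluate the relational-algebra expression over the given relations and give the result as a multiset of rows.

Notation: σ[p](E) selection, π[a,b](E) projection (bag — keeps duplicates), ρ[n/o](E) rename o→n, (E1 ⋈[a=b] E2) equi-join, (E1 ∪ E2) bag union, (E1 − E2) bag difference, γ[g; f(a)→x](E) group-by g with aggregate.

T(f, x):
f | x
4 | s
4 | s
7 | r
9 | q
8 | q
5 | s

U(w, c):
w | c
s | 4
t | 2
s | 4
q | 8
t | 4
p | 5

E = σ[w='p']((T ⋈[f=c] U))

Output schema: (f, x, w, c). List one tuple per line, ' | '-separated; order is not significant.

Per-node cardinality:
  T → 6
  U → 6
  (T ⋈[f=c] U) → 8
  σ[w='p']((T ⋈[f=c] U)) → 1

== RESULT ==
f | x | w | c
5 | s | p | 5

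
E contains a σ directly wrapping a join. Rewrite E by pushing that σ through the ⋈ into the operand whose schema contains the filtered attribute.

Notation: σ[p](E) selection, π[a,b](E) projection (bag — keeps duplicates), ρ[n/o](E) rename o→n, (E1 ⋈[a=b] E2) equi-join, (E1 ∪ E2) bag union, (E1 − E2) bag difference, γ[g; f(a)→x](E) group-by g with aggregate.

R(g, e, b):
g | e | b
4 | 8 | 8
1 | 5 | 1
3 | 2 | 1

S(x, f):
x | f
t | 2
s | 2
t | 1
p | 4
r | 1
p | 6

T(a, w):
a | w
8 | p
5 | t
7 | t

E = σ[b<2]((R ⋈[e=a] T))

σ filters on b, owned by the left side.
E' = (σ[b<2](R) ⋈[e=a] T)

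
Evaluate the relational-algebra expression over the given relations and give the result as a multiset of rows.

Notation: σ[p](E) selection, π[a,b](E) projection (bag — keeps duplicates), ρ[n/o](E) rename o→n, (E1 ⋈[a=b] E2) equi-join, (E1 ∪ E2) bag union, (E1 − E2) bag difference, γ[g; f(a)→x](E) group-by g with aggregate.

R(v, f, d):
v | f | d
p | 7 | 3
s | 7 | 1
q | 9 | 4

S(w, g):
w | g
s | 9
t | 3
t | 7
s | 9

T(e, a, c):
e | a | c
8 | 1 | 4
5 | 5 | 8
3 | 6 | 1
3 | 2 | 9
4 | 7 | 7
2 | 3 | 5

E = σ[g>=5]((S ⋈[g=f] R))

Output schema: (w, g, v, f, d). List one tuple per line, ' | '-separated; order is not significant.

Stepwise |·|:
  S → 4
  R → 3
  (S ⋈[g=f] R) → 4
  σ[g>=5]((S ⋈[g=f] R)) → 4

== RESULT ==
w | g | v | f | d
s | 9 | q | 9 | 4
s | 9 | q | 9 | 4
t | 7 | p | 7 | 3
t | 7 | s | 7 | 1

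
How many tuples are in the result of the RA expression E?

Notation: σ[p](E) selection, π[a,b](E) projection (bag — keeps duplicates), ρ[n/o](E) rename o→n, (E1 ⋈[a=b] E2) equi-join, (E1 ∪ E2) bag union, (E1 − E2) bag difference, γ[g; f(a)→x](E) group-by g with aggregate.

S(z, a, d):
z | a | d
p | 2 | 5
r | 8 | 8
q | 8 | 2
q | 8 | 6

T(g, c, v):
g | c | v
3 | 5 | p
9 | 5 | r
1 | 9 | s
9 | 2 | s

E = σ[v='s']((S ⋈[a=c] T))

Per-node cardinality:
  S → 4
  T → 4
  (S ⋈[a=c] T) → 1
  σ[v='s']((S ⋈[a=c] T)) → 1

|E| = 1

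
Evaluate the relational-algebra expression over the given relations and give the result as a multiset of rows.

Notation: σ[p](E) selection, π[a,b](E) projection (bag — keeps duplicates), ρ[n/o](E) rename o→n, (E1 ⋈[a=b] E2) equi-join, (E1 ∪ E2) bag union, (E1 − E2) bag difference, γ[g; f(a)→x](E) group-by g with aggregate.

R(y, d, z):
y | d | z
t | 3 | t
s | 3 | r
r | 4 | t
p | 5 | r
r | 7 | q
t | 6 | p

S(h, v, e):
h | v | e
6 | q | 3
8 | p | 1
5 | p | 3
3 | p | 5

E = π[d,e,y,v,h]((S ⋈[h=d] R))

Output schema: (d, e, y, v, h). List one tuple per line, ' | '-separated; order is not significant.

Subexpression sizes:
  S → 4
  R → 6
  (S ⋈[h=d] R) → 4
  π[d,e,y,v,h]((S ⋈[h=d] R)) → 4

== RESULT ==
d | e | y | v | h
3 | 5 | s | p | 3
3 | 5 | t | p | 3
5 | 3 | p | p | 5
6 | 3 | t | q | 6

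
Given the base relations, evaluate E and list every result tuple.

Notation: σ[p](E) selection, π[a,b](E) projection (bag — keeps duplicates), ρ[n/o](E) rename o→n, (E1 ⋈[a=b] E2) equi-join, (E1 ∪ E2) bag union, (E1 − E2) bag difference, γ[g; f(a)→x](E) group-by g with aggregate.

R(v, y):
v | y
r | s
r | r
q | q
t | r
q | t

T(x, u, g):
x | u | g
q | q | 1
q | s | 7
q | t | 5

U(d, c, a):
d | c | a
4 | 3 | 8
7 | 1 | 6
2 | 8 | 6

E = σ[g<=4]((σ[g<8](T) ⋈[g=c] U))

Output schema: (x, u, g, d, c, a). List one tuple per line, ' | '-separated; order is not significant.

Subexpression sizes:
  T → 3
  σ[g<8](T) → 3
  U → 3
  (σ[g<8](T) ⋈[g=c] U) → 1
  σ[g<=4]((σ[g<8](T) ⋈[g=c] U)) → 1

== RESULT ==
x | u | g | d | c | a
q | q | 1 | 7 | 1 | 6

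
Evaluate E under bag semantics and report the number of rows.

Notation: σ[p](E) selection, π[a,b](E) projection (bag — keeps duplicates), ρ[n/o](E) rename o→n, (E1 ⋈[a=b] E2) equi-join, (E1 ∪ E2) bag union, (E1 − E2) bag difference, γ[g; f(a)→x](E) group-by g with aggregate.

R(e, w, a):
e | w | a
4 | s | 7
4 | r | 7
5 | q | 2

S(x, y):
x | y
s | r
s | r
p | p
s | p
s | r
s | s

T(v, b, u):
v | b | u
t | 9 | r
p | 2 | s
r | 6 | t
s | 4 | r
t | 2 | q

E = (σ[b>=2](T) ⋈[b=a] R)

Row counts bottom-up:
  T → 5
  σ[b>=2](T) → 5
  R → 3
  (σ[b>=2](T) ⋈[b=a] R) → 2

|E| = 2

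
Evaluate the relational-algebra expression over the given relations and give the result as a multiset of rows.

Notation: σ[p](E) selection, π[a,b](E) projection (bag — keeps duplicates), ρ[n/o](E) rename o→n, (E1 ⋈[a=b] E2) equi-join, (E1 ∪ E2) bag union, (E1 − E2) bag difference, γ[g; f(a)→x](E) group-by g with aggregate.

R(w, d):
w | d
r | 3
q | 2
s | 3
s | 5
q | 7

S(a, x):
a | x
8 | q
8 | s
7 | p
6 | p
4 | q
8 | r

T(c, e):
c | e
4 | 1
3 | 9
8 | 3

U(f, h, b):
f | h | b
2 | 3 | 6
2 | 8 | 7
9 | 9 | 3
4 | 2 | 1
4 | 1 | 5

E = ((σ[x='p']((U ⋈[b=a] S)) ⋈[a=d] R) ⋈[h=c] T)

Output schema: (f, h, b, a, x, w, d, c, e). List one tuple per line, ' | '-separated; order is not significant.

Row counts bottom-up:
  U → 5
  S → 6
  (U ⋈[b=a] S) → 2
  σ[x='p']((U ⋈[b=a] S)) → 2
  R → 5
  (σ[x='p']((U ⋈[b=a] S)) ⋈[a=d] R) → 1
  T → 3
  ((σ[x='p']((U ⋈[b=a] S)) ⋈[a=d] R) ⋈[h=c] T) → 1

== RESULT ==
f | h | b | a | x | w | d | c | e
2 | 8 | 7 | 7 | p | q | 7 | 8 | 3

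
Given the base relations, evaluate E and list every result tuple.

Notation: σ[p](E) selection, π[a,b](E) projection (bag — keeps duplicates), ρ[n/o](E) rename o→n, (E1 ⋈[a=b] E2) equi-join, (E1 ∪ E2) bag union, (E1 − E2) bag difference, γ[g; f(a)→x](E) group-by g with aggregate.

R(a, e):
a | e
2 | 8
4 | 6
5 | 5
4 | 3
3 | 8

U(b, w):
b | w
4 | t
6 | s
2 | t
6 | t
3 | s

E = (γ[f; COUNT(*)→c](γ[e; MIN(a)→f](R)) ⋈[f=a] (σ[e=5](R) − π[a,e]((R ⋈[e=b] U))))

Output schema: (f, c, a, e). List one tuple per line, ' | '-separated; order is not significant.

Per-node cardinality:
  R → 5
  γ[e; MIN(a)→f](R) → 4
  γ[f; COUNT(*)→c](γ[e; MIN(a)→f](R)) → 3
  R → 5
  σ[e=5](R) → 1
  R → 5
  U → 5
  (R ⋈[e=b] U) → 3
  π[a,e]((R ⋈[e=b] U)) → 3
  (σ[e=5](R) − π[a,e]((R ⋈[e=b] U))) → 1
  (γ[f; COUNT(*)→c](γ[e; MIN(a)→f](R)) ⋈[f=a] (σ[e=5](R) − π[a,e]((R ⋈[e=b] U)))) → 1

== RESULT ==
f | c | a | e
5 | 1 | 5 | 5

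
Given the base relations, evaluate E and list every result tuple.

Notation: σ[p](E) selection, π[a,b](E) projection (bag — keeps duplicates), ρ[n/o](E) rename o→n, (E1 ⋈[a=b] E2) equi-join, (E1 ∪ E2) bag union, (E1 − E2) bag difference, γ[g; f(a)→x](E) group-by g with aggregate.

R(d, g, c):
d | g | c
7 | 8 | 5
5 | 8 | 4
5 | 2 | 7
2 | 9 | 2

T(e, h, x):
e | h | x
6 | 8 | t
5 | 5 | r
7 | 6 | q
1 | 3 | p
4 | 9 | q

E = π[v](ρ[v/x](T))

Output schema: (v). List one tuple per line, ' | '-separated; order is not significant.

Per-node cardinality:
  T → 5
  ρ[v/x](T) → 5
  π[v](ρ[v/x](T)) → 5

== RESULT ==
v
p
q
q
r
t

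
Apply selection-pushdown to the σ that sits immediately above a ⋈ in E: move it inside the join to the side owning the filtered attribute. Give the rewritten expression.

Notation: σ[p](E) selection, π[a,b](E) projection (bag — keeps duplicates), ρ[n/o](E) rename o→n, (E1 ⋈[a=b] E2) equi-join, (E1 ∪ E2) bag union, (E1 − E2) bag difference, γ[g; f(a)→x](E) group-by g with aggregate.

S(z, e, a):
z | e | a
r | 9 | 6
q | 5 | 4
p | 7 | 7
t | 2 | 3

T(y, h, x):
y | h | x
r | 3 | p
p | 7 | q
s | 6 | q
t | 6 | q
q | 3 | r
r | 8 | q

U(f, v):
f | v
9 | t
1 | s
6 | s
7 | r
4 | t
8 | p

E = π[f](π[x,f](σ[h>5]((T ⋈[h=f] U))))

σ filters on h, owned by the left side.
E' = π[f](π[x,f]((σ[h>5](T) ⋈[h=f] U)))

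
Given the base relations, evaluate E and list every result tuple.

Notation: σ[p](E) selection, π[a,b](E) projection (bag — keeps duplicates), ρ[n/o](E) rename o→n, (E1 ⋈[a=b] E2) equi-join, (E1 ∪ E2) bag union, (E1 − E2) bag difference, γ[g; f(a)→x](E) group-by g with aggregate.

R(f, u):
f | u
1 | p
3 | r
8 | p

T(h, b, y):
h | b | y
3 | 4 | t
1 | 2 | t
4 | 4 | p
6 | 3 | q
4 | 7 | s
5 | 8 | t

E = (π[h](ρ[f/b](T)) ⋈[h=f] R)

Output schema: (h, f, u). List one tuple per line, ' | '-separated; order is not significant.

Subexpression sizes:
  T → 6
  ρ[f/b](T) → 6
  π[h](ρ[f/b](T)) → 6
  R → 3
  (π[h](ρ[f/b](T)) ⋈[h=f] R) → 2

== RESULT ==
h | f | u
1 | 1 | p
3 | 3 | r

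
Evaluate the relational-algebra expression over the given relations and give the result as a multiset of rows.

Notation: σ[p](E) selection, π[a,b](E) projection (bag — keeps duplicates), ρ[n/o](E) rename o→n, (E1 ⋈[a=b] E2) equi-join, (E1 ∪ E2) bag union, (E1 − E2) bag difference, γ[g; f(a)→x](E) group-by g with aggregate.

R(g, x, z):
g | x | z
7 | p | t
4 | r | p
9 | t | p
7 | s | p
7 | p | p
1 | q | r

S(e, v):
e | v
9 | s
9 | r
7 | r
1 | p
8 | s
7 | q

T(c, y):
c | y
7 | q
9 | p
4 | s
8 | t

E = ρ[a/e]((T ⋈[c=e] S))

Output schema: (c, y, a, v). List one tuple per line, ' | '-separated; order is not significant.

Row counts bottom-up:
  T → 4
  S → 6
  (T ⋈[c=e] S) → 5
  ρ[a/e]((T ⋈[c=e] S)) → 5

== RESULT ==
c | y | a | v
7 | q | 7 | q
7 | q | 7 | r
8 | t | 8 | s
9 | p | 9 | r
9 | p | 9 | s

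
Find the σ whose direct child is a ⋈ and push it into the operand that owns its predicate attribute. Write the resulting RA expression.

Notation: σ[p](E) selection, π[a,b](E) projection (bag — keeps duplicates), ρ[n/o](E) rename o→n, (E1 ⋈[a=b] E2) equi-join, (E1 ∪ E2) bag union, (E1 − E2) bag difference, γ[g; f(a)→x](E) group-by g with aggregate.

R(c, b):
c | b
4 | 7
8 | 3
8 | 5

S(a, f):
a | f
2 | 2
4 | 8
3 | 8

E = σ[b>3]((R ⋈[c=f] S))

σ filters on b, owned by the left side.
E' = (σ[b>3](R) ⋈[c=f] S)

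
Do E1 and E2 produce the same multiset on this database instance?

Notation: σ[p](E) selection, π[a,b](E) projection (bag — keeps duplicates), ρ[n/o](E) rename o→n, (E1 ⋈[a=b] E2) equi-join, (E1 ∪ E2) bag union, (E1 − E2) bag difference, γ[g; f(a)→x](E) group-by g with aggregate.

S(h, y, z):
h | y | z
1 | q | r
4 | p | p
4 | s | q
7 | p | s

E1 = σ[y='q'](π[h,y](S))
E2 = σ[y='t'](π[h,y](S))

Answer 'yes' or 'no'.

E1 stepwise |·|:
  S → 4
  π[h,y](S) → 4
  σ[y='q'](π[h,y](S)) → 1
E2 stepwise |·|:
  S → 4
  π[h,y](S) → 4
  σ[y='t'](π[h,y](S)) → 0

E1 result:
h | y
1 | q
E2 result:
h | y
(0 rows)
Witness: (1, 'q') appears 1× in E1 but 0× in E2.

no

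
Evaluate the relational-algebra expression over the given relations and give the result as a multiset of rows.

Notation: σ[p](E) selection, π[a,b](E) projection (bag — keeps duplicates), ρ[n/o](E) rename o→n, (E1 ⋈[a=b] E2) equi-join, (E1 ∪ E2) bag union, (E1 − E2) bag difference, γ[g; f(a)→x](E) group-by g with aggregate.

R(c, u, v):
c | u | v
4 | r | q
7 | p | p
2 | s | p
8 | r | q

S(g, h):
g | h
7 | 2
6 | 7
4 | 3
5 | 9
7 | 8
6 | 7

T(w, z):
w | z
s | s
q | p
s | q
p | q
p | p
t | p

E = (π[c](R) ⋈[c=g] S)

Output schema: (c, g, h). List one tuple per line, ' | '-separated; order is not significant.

Per-node cardinality:
  R → 4
  π[c](R) → 4
  S → 6
  (π[c](R) ⋈[c=g] S) → 3

== RESULT ==
c | g | h
4 | 4 | 3
7 | 7 | 2
7 | 7 | 8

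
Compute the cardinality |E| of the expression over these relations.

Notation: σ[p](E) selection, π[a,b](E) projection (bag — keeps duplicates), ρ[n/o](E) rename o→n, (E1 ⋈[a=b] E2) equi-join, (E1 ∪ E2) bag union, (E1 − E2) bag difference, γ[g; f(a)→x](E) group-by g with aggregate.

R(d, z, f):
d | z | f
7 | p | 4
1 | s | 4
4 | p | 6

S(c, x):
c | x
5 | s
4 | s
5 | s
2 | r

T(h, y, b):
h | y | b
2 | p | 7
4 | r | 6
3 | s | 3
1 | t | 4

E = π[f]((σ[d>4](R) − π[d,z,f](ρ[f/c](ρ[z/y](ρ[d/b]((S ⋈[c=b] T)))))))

Row counts bottom-up:
  R → 3
  σ[d>4](R) → 1
  S → 4
  T → 4
  (S ⋈[c=b] T) → 1
  ρ[d/b]((S ⋈[c=b] T)) → 1
  ρ[z/y](ρ[d/b]((S ⋈[c=b] T))) → 1
  ρ[f/c](ρ[z/y](ρ[d/b]((S ⋈[c=b] T)))) → 1
  π[d,z,f](ρ[f/c](ρ[z/y](ρ[d/b]((S ⋈[c=b] T))))) → 1
  (σ[d>4](R) − π[d,z,f](ρ[f/c](ρ[z/y](ρ[d/b]((S ⋈[c=b] T)))))) → 1
  π[f]((σ[d>4](R) − π[d,z,f](ρ[f/c](ρ[z/y](ρ[d/b]((S ⋈[c=b] T))))))) → 1

|E| = 1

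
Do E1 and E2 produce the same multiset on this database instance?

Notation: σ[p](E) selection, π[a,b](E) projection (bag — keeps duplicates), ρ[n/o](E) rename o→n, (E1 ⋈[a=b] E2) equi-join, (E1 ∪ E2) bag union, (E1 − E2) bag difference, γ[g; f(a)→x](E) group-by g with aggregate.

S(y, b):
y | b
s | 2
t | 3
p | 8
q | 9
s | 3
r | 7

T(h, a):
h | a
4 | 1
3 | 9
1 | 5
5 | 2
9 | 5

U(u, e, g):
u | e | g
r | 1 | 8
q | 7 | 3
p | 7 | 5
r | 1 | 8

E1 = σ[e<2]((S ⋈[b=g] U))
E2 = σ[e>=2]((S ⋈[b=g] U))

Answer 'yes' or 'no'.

E1 subexpression sizes:
  S → 6
  U → 4
  (S ⋈[b=g] U) → 4
  σ[e<2]((S ⋈[b=g] U)) → 2
E2 subexpression sizes:
  S → 6
  U → 4
  (S ⋈[b=g] U) → 4
  σ[e>=2]((S ⋈[b=g] U)) → 2

E1 result:
y | b | u | e | g
p | 8 | r | 1 | 8
p | 8 | r | 1 | 8
E2 result:
y | b | u | e | g
s | 3 | q | 7 | 3
t | 3 | q | 7 | 3
Witness: ('s', 3, 'q', 7, 3) appears 0× in E1 but 1× in E2.

no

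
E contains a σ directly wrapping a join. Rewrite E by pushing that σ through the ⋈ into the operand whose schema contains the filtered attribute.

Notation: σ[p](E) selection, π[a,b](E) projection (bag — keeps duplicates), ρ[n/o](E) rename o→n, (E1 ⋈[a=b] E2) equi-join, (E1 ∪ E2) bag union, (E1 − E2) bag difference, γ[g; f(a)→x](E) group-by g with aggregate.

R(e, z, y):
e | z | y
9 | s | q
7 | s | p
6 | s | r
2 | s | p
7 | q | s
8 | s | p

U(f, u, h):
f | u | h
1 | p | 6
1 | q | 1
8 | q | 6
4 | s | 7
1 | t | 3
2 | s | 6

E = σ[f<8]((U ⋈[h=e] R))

σ filters on f, owned by the left side.
E' = (σ[f<8](U) ⋈[h=e] R)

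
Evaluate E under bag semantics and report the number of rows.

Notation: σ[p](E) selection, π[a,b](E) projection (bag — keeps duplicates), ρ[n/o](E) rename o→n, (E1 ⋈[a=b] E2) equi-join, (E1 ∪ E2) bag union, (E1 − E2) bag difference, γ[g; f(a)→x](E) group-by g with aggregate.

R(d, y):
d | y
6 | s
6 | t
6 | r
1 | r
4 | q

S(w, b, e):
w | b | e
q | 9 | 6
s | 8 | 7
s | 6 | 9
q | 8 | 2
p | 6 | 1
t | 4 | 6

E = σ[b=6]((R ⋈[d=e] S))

Subexpression sizes:
  R → 5
  S → 6
  (R ⋈[d=e] S) → 7
  σ[b=6]((R ⋈[d=e] S)) → 1

|E| = 1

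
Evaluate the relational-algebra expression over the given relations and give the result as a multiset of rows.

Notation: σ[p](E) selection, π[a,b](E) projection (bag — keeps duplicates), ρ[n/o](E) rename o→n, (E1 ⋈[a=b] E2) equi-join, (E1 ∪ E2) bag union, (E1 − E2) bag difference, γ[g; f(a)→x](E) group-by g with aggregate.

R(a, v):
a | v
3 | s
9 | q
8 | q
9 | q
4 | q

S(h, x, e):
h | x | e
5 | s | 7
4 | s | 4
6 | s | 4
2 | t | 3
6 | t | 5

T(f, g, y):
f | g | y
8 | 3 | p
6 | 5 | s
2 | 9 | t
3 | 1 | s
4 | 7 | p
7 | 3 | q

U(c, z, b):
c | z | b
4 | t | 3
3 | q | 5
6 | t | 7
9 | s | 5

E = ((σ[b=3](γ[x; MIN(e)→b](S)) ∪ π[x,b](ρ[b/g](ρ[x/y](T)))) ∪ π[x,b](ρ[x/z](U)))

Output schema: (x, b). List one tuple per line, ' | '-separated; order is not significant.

Subexpression sizes:
  S → 5
  γ[x; MIN(e)→b](S) → 2
  σ[b=3](γ[x; MIN(e)→b](S)) → 1
  T → 6
  ρ[x/y](T) → 6
  ρ[b/g](ρ[x/y](T)) → 6
  π[x,b](ρ[b/g](ρ[x/y](T))) → 6
  (σ[b=3](γ[x; MIN(e)→b](S)) ∪ π[x,b](ρ[b/g](ρ[x/y](T)))) → 7
  U → 4
  ρ[x/z](U) → 4
  π[x,b](ρ[x/z](U)) → 4
  ((σ[b=3](γ[x; MIN(e)→b](S)) ∪ π[x,b](ρ[b/g](ρ[x/y](T)))) ∪ π[x,b](ρ[x/z](U))) → 11

== RESULT ==
x | b
p | 3
p | 7
q | 3
q | 5
s | 1
s | 5
s | 5
t | 3
t | 3
t | 7
t | 9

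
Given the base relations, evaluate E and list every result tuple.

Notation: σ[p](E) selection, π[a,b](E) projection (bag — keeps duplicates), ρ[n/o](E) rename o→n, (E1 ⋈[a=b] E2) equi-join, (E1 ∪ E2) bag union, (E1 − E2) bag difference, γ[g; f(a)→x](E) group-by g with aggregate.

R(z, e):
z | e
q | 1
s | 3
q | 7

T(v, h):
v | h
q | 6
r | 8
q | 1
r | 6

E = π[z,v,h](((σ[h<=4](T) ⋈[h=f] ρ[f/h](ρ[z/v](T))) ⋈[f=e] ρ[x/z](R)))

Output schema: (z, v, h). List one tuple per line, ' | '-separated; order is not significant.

Row counts bottom-up:
  T → 4
  σ[h<=4](T) → 1
  T → 4
  ρ[z/v](T) → 4
  ρ[f/h](ρ[z/v](T)) → 4
  (σ[h<=4](T) ⋈[h=f] ρ[f/h](ρ[z/v](T))) → 1
  R → 3
  ρ[x/z](R) → 3
  ((σ[h<=4](T) ⋈[h=f] ρ[f/h](ρ[z/v](T))) ⋈[f=e] ρ[x/z](R)) → 1
  π[z,v,h](((σ[h<=4](T) ⋈[h=f] ρ[f/h](ρ[z/v](T))) ⋈[f=e] ρ[x/z](R))) → 1

== RESULT ==
z | v | h
q | q | 1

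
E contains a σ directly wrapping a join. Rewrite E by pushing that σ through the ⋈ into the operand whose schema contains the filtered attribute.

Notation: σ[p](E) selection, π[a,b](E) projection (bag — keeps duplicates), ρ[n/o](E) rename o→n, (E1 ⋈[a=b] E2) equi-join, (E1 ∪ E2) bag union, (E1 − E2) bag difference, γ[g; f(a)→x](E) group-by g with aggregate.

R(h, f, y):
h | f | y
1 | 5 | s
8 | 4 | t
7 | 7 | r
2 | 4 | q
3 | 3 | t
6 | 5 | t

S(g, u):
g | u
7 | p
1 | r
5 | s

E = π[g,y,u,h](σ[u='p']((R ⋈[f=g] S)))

σ filters on u, owned by the right side.
E' = π[g,y,u,h]((R ⋈[f=g] σ[u='p'](S)))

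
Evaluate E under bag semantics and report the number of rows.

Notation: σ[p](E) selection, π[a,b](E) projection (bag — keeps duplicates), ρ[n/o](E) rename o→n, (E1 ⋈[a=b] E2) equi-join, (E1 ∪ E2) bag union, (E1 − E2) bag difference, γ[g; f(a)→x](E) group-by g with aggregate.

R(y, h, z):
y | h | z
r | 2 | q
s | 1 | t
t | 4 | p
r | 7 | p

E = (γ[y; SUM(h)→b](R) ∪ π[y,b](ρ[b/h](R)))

Stepwise |·|:
  R → 4
  γ[y; SUM(h)→b](R) → 3
  R → 4
  ρ[b/h](R) → 4
  π[y,b](ρ[b/h](R)) → 4
  (γ[y; SUM(h)→b](R) ∪ π[y,b](ρ[b/h](R))) → 7

|E| = 7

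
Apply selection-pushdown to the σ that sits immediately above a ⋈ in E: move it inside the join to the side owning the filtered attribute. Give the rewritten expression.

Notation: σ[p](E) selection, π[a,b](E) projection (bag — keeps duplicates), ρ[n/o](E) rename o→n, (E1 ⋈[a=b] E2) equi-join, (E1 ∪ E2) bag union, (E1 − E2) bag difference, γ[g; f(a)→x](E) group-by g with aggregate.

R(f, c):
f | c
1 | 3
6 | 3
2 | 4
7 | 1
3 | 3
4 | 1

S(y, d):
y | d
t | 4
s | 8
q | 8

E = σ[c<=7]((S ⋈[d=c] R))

σ filters on c, owned by the right side.
E' = (S ⋈[d=c] σ[c<=7](R))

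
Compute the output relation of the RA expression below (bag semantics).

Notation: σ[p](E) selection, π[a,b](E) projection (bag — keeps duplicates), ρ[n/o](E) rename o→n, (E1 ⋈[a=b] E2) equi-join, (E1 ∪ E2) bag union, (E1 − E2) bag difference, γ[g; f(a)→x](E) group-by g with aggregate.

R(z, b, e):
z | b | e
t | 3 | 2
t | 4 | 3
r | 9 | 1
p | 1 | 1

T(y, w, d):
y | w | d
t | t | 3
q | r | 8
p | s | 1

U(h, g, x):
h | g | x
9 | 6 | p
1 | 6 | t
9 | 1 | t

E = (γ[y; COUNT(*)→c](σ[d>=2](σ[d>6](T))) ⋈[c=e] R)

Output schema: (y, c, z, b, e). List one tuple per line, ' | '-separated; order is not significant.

Subexpression sizes:
  T → 3
  σ[d>6](T) → 1
  σ[d>=2](σ[d>6](T)) → 1
  γ[y; COUNT(*)→c](σ[d>=2](σ[d>6](T))) → 1
  R → 4
  (γ[y; COUNT(*)→c](σ[d>=2](σ[d>6](T))) ⋈[c=e] R) → 2

== RESULT ==
y | c | z | b | e
q | 1 | p | 1 | 1
q | 1 | r | 9 | 1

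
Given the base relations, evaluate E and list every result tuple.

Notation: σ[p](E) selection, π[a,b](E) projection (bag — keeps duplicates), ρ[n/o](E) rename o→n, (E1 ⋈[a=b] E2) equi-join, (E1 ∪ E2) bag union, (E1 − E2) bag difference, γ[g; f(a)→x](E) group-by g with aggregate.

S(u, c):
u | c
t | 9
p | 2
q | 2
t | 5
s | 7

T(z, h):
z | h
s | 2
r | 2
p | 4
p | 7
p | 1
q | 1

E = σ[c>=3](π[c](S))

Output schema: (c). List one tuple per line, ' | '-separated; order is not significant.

Row counts bottom-up:
  S → 5
  π[c](S) → 5
  σ[c>=3](π[c](S)) → 3

== RESULT ==
c
5
7
9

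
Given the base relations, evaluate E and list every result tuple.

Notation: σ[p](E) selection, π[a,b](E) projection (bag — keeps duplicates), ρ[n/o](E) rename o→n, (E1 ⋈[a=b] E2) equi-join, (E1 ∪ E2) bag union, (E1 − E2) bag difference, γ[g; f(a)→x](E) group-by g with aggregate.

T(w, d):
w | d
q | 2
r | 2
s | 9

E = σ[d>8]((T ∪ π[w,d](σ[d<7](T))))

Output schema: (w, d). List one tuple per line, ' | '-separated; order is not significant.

Row counts bottom-up:
  T → 3
  T → 3
  σ[d<7](T) → 2
  π[w,d](σ[d<7](T)) → 2
  (T ∪ π[w,d](σ[d<7](T))) → 5
  σ[d>8]((T ∪ π[w,d](σ[d<7](T)))) → 1

== RESULT ==
w | d
s | 9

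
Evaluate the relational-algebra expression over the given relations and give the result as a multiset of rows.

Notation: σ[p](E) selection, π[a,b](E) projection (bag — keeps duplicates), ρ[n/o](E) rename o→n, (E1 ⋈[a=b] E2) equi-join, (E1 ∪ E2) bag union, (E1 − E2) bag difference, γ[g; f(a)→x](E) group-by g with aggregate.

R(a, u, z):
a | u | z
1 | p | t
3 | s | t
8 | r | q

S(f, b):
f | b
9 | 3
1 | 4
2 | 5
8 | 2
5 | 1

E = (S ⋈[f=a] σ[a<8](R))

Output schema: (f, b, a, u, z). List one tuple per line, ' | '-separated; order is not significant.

Subexpression sizes:
  S → 5
  R → 3
  σ[a<8](R) → 2
  (S ⋈[f=a] σ[a<8](R)) → 1

== RESULT ==
f | b | a | u | z
1 | 4 | 1 | p | t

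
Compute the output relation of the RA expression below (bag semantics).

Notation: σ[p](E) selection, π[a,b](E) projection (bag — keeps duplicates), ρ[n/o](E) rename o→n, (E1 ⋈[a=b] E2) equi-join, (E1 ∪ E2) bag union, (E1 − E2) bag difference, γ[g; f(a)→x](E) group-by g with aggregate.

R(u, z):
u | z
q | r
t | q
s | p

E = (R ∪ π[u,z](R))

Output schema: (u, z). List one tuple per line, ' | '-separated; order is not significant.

Stepwise |·|:
  R → 3
  R → 3
  π[u,z](R) → 3
  (R ∪ π[u,z](R)) → 6

== RESULT ==
u | z
q | r
q | r
s | p
s | p
t | q
t | q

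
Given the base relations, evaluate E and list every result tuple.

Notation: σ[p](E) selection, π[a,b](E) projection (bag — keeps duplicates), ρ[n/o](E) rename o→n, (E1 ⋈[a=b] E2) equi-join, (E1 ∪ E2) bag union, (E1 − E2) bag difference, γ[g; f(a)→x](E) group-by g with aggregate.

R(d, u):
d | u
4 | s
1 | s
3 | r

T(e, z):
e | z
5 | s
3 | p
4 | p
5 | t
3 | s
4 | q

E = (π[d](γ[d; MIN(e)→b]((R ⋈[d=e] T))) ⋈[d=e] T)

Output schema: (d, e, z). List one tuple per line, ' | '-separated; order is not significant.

Per-node cardinality:
  R → 3
  T → 6
  (R ⋈[d=e] T) → 4
  γ[d; MIN(e)→b]((R ⋈[d=e] T)) → 2
  π[d](γ[d; MIN(e)→b]((R ⋈[d=e] T))) → 2
  T → 6
  (π[d](γ[d; MIN(e)→b]((R ⋈[d=e] T))) ⋈[d=e] T) → 4

== RESULT ==
d | e | z
3 | 3 | p
3 | 3 | s
4 | 4 | p
4 | 4 | q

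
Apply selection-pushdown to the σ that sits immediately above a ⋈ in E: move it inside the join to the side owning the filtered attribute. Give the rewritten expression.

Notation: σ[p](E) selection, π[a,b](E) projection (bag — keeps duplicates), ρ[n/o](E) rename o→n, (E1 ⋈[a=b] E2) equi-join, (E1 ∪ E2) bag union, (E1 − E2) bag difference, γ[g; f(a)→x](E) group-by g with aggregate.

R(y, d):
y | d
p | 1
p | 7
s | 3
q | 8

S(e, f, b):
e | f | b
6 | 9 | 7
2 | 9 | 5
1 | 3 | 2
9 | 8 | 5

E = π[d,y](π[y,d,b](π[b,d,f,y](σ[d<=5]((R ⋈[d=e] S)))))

σ filters on d, owned by the left side.
E' = π[d,y](π[y,d,b](π[b,d,f,y]((σ[d<=5](R) ⋈[d=e] S))))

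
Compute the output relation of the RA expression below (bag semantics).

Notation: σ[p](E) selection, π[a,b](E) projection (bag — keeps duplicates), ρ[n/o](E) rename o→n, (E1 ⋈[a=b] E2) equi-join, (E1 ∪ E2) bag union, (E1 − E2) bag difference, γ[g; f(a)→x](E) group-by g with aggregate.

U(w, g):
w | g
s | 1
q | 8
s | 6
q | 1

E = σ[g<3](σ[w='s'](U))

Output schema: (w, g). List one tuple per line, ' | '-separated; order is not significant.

Per-node cardinality:
  U → 4
  σ[w='s'](U) → 2
  σ[g<3](σ[w='s'](U)) → 1

== RESULT ==
w | g
s | 1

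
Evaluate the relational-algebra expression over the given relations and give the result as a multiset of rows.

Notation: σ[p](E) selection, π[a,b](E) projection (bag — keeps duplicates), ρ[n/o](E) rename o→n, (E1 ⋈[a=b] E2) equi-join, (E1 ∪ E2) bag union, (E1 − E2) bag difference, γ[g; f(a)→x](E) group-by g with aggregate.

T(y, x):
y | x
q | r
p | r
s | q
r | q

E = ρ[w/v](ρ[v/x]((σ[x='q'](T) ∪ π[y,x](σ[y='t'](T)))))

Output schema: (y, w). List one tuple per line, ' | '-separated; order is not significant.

Per-node cardinality:
  T → 4
  σ[x='q'](T) → 2
  T → 4
  σ[y='t'](T) → 0
  π[y,x](σ[y='t'](T)) → 0
  (σ[x='q'](T) ∪ π[y,x](σ[y='t'](T))) → 2
  ρ[v/x]((σ[x='q'](T) ∪ π[y,x](σ[y='t'](T)))) → 2
  ρ[w/v](ρ[v/x]((σ[x='q'](T) ∪ π[y,x](σ[y='t'](T))))) → 2

== RESULT ==
y | w
r | q
s | q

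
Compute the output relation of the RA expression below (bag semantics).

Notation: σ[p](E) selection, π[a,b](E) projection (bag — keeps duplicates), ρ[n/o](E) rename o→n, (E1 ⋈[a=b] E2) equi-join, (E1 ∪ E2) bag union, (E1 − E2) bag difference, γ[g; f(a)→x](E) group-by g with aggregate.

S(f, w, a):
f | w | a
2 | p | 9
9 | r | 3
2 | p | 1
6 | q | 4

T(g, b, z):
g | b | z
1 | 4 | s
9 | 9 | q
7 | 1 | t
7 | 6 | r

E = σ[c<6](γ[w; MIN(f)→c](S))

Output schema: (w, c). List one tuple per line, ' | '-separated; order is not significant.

Per-node cardinality:
  S → 4
  γ[w; MIN(f)→c](S) → 3
  σ[c<6](γ[w; MIN(f)→c](S)) → 1

== RESULT ==
w | c
p | 2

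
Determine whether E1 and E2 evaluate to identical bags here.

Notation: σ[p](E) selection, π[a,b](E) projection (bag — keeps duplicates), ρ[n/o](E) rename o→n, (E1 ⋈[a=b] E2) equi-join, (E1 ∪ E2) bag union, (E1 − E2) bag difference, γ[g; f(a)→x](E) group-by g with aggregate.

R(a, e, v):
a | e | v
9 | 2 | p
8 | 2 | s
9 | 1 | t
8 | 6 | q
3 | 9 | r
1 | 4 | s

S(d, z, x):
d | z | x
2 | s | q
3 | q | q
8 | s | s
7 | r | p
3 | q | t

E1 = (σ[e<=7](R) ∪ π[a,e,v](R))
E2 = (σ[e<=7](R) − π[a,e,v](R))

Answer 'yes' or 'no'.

E1 per-node cardinality:
  R → 6
  σ[e<=7](R) → 5
  R → 6
  π[a,e,v](R) → 6
  (σ[e<=7](R) ∪ π[a,e,v](R)) → 11
E2 per-node cardinality:
  R → 6
  σ[e<=7](R) → 5
  R → 6
  π[a,e,v](R) → 6
  (σ[e<=7](R) − π[a,e,v](R)) → 0

E1 result:
a | e | v
1 | 4 | s
1 | 4 | s
3 | 9 | r
8 | 2 | s
8 | 2 | s
8 | 6 | q
8 | 6 | q
9 | 1 | t
9 | 1 | t
9 | 2 | p
9 | 2 | p
E2 result:
a | e | v
(0 rows)
Witness: (3, 9, 'r') appears 1× in E1 but 0× in E2.

no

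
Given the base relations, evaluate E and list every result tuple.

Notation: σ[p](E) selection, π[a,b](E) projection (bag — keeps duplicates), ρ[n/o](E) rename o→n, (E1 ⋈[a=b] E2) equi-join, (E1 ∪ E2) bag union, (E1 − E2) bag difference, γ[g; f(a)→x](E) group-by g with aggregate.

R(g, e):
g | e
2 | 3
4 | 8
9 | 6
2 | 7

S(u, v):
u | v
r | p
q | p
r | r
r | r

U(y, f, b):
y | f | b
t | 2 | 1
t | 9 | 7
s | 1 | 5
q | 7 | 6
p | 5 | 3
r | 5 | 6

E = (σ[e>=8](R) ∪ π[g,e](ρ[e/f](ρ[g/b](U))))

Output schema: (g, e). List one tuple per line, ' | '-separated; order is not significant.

Stepwise |·|:
  R → 4
  σ[e>=8](R) → 1
  U → 6
  ρ[g/b](U) → 6
  ρ[e/f](ρ[g/b](U)) → 6
  π[g,e](ρ[e/f](ρ[g/b](U))) → 6
  (σ[e>=8](R) ∪ π[g,e](ρ[e/f](ρ[g/b](U)))) → 7

== RESULT ==
g | e
1 | 2
3 | 5
4 | 8
5 | 1
6 | 5
6 | 7
7 | 9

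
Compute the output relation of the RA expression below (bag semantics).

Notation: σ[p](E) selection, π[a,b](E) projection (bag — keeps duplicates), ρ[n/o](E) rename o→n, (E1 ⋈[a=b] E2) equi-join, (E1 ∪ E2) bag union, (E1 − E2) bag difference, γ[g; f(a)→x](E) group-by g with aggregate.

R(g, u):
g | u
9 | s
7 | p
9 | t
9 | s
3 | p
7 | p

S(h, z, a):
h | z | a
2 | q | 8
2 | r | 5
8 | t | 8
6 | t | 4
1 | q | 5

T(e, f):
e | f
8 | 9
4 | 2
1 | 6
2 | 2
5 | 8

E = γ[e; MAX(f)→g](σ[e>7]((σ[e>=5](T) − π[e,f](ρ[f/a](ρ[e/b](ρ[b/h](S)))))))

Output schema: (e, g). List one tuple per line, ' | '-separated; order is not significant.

Per-node cardinality:
  T → 5
  σ[e>=5](T) → 2
  S → 5
  ρ[b/h](S) → 5
  ρ[e/b](ρ[b/h](S)) → 5
  ρ[f/a](ρ[e/b](ρ[b/h](S))) → 5
  π[e,f](ρ[f/a](ρ[e/b](ρ[b/h](S)))) → 5
  (σ[e>=5](T) − π[e,f](ρ[f/a](ρ[e/b](ρ[b/h](S))))) → 2
  σ[e>7]((σ[e>=5](T) − π[e,f](ρ[f/a](ρ[e/b](ρ[b/h](S)))))) → 1
  γ[e; MAX(f)→g](σ[e>7]((σ[e>=5](T) − π[e,f](ρ[f/a](ρ[e/b](ρ[b/h](S))))))) → 1

== RESULT ==
e | g
8 | 9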